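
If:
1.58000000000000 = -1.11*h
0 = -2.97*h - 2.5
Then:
No Solution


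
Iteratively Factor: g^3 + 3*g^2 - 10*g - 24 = (g + 2)*(g^2 + g - 12) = (g - 3)*(g + 2)*(g + 4)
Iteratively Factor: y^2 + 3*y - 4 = (y - 1)*(y + 4)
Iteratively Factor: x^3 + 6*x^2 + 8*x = (x + 2)*(x^2 + 4*x) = (x + 2)*(x + 4)*(x)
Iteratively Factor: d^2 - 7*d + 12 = (d - 4)*(d - 3)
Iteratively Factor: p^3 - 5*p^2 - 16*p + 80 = (p + 4)*(p^2 - 9*p + 20) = (p - 5)*(p + 4)*(p - 4)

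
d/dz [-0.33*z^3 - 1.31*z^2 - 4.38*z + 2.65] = -0.99*z^2 - 2.62*z - 4.38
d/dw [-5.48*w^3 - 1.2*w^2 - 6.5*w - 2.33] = -16.44*w^2 - 2.4*w - 6.5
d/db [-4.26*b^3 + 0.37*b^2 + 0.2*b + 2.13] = -12.78*b^2 + 0.74*b + 0.2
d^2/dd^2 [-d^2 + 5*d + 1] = -2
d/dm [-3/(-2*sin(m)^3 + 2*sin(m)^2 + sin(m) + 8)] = 3*(-6*sin(m)^2 + 4*sin(m) + 1)*cos(m)/(-2*sin(m)^3 + 2*sin(m)^2 + sin(m) + 8)^2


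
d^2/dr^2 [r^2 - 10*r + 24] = 2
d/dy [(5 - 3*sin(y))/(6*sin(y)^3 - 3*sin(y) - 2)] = 3*(12*sin(y)^3 - 30*sin(y)^2 + 7)*cos(y)/(-6*sin(y)^3 + 3*sin(y) + 2)^2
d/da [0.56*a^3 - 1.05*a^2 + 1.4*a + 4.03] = 1.68*a^2 - 2.1*a + 1.4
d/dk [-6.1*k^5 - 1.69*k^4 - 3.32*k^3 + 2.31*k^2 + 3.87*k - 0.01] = -30.5*k^4 - 6.76*k^3 - 9.96*k^2 + 4.62*k + 3.87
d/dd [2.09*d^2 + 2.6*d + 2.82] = 4.18*d + 2.6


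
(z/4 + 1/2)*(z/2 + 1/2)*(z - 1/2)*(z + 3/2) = z^4/8 + z^3/2 + 17*z^2/32 - z/32 - 3/16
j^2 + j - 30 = (j - 5)*(j + 6)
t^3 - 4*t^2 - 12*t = t*(t - 6)*(t + 2)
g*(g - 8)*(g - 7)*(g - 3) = g^4 - 18*g^3 + 101*g^2 - 168*g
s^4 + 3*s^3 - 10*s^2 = s^2*(s - 2)*(s + 5)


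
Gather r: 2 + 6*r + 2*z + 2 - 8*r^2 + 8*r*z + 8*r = -8*r^2 + r*(8*z + 14) + 2*z + 4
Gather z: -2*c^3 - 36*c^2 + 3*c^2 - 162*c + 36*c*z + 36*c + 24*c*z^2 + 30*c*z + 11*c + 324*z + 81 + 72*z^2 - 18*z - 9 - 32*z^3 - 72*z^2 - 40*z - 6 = -2*c^3 - 33*c^2 + 24*c*z^2 - 115*c - 32*z^3 + z*(66*c + 266) + 66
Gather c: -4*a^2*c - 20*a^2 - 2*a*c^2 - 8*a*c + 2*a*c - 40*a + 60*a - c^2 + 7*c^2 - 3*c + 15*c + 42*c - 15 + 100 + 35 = -20*a^2 + 20*a + c^2*(6 - 2*a) + c*(-4*a^2 - 6*a + 54) + 120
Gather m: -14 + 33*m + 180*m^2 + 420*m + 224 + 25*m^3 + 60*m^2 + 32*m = 25*m^3 + 240*m^2 + 485*m + 210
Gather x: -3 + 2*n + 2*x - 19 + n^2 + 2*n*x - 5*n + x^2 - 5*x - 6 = n^2 - 3*n + x^2 + x*(2*n - 3) - 28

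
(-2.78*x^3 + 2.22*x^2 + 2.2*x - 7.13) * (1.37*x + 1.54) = -3.8086*x^4 - 1.2398*x^3 + 6.4328*x^2 - 6.3801*x - 10.9802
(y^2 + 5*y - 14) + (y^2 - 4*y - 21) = 2*y^2 + y - 35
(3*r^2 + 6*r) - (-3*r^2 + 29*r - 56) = 6*r^2 - 23*r + 56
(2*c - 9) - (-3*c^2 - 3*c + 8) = 3*c^2 + 5*c - 17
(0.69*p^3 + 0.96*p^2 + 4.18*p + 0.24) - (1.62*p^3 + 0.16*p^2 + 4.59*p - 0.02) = -0.93*p^3 + 0.8*p^2 - 0.41*p + 0.26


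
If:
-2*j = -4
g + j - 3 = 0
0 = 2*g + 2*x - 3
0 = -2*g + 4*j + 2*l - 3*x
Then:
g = 1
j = 2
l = -9/4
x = 1/2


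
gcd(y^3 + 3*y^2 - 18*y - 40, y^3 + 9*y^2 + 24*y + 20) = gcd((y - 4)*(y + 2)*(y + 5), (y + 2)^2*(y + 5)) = y^2 + 7*y + 10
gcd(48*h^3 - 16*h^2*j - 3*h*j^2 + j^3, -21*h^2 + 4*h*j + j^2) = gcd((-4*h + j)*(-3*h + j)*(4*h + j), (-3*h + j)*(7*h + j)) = 3*h - j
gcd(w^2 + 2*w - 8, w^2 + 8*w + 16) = w + 4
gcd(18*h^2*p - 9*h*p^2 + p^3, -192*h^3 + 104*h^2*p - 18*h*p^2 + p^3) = -6*h + p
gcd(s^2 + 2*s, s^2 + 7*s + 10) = s + 2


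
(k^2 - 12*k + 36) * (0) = 0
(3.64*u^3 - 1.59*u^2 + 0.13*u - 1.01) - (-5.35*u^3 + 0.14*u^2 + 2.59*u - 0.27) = 8.99*u^3 - 1.73*u^2 - 2.46*u - 0.74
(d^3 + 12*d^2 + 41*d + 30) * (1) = d^3 + 12*d^2 + 41*d + 30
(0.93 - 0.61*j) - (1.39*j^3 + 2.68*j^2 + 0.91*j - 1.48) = -1.39*j^3 - 2.68*j^2 - 1.52*j + 2.41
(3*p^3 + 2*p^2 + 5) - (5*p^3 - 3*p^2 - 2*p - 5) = -2*p^3 + 5*p^2 + 2*p + 10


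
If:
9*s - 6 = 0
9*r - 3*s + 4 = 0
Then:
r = -2/9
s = 2/3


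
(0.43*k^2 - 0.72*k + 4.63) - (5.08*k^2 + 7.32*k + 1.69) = -4.65*k^2 - 8.04*k + 2.94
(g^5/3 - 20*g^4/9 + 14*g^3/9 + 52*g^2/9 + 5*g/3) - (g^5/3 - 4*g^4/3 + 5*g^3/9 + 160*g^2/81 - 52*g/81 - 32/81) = -8*g^4/9 + g^3 + 308*g^2/81 + 187*g/81 + 32/81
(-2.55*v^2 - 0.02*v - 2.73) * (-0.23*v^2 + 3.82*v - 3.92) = 0.5865*v^4 - 9.7364*v^3 + 10.5475*v^2 - 10.3502*v + 10.7016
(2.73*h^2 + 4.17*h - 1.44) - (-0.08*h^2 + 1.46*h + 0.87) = 2.81*h^2 + 2.71*h - 2.31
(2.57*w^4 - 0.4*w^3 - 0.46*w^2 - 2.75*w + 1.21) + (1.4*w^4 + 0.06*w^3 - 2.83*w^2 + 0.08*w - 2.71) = 3.97*w^4 - 0.34*w^3 - 3.29*w^2 - 2.67*w - 1.5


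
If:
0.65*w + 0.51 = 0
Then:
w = -0.78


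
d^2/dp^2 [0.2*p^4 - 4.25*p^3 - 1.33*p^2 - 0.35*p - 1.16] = 2.4*p^2 - 25.5*p - 2.66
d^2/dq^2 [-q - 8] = 0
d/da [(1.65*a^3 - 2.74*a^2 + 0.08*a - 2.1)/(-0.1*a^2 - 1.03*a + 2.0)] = (-0.165*a^4 - 3.399*a^3 + 12.7302*a^2 - 11.38*a - 2.003)/(0.01*a^4 + 0.206*a^3 + 0.6609*a^2 - 4.12*a + 4.0)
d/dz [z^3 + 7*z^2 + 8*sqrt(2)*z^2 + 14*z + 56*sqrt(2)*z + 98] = 3*z^2 + 14*z + 16*sqrt(2)*z + 14 + 56*sqrt(2)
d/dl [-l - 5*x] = -1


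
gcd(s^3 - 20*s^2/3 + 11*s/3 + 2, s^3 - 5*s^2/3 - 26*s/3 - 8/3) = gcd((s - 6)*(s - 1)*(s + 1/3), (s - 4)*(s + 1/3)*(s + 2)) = s + 1/3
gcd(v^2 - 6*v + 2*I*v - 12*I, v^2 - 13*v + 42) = v - 6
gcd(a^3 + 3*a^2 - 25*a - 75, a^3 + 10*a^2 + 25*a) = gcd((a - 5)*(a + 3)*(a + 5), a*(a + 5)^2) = a + 5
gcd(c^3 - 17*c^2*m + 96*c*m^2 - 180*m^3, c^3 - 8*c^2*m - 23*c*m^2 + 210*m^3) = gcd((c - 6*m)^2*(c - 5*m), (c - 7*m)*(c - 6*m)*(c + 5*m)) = c - 6*m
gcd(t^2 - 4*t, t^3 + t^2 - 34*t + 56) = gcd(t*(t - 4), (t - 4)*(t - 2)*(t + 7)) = t - 4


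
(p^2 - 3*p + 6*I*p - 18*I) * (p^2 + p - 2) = p^4 - 2*p^3 + 6*I*p^3 - 5*p^2 - 12*I*p^2 + 6*p - 30*I*p + 36*I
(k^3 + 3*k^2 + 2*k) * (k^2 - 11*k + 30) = k^5 - 8*k^4 - k^3 + 68*k^2 + 60*k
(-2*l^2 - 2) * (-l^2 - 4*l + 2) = 2*l^4 + 8*l^3 - 2*l^2 + 8*l - 4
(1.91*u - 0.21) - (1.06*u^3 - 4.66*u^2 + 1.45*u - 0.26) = -1.06*u^3 + 4.66*u^2 + 0.46*u + 0.05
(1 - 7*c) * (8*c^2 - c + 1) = -56*c^3 + 15*c^2 - 8*c + 1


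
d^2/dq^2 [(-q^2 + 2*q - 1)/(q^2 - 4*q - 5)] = 4*(-q^3 - 9*q^2 + 21*q - 43)/(q^6 - 12*q^5 + 33*q^4 + 56*q^3 - 165*q^2 - 300*q - 125)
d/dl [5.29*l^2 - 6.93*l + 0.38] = 10.58*l - 6.93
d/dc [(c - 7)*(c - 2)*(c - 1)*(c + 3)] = 4*c^3 - 21*c^2 - 14*c + 55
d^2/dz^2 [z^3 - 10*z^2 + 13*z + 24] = 6*z - 20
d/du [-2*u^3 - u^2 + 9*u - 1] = -6*u^2 - 2*u + 9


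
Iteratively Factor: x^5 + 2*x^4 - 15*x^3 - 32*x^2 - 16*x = (x - 4)*(x^4 + 6*x^3 + 9*x^2 + 4*x) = (x - 4)*(x + 1)*(x^3 + 5*x^2 + 4*x) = (x - 4)*(x + 1)*(x + 4)*(x^2 + x) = (x - 4)*(x + 1)^2*(x + 4)*(x)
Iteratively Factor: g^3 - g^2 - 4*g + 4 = (g - 2)*(g^2 + g - 2) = (g - 2)*(g - 1)*(g + 2)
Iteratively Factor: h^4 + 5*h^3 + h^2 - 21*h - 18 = (h + 3)*(h^3 + 2*h^2 - 5*h - 6) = (h - 2)*(h + 3)*(h^2 + 4*h + 3) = (h - 2)*(h + 3)^2*(h + 1)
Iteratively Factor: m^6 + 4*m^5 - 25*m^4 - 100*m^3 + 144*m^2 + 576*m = (m + 3)*(m^5 + m^4 - 28*m^3 - 16*m^2 + 192*m) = m*(m + 3)*(m^4 + m^3 - 28*m^2 - 16*m + 192) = m*(m + 3)*(m + 4)*(m^3 - 3*m^2 - 16*m + 48) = m*(m + 3)*(m + 4)^2*(m^2 - 7*m + 12) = m*(m - 3)*(m + 3)*(m + 4)^2*(m - 4)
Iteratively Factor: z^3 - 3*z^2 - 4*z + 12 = (z - 3)*(z^2 - 4) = (z - 3)*(z - 2)*(z + 2)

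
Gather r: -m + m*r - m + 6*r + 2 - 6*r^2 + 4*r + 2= -2*m - 6*r^2 + r*(m + 10) + 4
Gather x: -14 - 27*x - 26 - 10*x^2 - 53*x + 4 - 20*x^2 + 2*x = -30*x^2 - 78*x - 36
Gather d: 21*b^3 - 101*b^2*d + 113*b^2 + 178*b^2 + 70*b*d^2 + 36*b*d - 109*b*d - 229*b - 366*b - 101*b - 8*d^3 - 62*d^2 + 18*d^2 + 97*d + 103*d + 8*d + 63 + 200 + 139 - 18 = 21*b^3 + 291*b^2 - 696*b - 8*d^3 + d^2*(70*b - 44) + d*(-101*b^2 - 73*b + 208) + 384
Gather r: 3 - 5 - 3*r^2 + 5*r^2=2*r^2 - 2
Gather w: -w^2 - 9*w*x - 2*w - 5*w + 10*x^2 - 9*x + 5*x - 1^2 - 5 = -w^2 + w*(-9*x - 7) + 10*x^2 - 4*x - 6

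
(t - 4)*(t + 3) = t^2 - t - 12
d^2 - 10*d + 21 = (d - 7)*(d - 3)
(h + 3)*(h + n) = h^2 + h*n + 3*h + 3*n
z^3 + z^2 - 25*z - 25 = (z - 5)*(z + 1)*(z + 5)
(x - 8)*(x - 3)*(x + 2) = x^3 - 9*x^2 + 2*x + 48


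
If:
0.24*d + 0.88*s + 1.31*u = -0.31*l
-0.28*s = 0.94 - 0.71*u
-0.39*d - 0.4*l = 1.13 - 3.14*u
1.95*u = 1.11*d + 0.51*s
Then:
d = 1.93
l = 0.48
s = -1.68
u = 0.66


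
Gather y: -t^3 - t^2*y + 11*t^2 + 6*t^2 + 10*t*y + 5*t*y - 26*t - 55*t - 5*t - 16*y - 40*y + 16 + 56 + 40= -t^3 + 17*t^2 - 86*t + y*(-t^2 + 15*t - 56) + 112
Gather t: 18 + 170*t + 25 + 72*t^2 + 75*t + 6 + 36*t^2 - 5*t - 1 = 108*t^2 + 240*t + 48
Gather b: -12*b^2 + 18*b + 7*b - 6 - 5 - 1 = -12*b^2 + 25*b - 12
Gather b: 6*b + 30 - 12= 6*b + 18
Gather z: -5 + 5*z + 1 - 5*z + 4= 0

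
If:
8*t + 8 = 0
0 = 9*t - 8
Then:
No Solution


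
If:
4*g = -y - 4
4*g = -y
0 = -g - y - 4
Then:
No Solution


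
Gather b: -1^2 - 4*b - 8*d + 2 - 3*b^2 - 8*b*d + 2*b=-3*b^2 + b*(-8*d - 2) - 8*d + 1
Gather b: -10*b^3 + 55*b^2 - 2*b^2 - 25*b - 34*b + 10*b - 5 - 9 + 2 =-10*b^3 + 53*b^2 - 49*b - 12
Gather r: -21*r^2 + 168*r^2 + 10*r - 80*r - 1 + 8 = 147*r^2 - 70*r + 7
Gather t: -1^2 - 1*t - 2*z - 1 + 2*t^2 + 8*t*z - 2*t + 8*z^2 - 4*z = 2*t^2 + t*(8*z - 3) + 8*z^2 - 6*z - 2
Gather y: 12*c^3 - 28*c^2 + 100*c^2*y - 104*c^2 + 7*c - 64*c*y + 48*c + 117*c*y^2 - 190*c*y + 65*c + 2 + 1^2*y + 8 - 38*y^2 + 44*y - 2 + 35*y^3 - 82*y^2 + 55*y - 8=12*c^3 - 132*c^2 + 120*c + 35*y^3 + y^2*(117*c - 120) + y*(100*c^2 - 254*c + 100)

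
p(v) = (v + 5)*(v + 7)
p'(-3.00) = 6.00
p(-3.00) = 8.00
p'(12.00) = 36.00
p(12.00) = 323.00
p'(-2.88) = 6.24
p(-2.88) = 8.73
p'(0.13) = 12.26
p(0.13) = 36.58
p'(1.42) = 14.84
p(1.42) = 54.06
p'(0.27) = 12.54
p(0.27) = 38.31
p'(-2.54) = 6.92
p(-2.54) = 10.97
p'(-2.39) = 7.22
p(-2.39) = 12.03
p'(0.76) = 13.52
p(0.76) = 44.70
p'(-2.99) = 6.02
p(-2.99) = 8.06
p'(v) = 2*v + 12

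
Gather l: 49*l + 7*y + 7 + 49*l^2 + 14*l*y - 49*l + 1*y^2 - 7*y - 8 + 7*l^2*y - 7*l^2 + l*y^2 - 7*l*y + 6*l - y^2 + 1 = l^2*(7*y + 42) + l*(y^2 + 7*y + 6)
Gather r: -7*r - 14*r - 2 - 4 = -21*r - 6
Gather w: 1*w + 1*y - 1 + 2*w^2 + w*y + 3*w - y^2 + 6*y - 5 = 2*w^2 + w*(y + 4) - y^2 + 7*y - 6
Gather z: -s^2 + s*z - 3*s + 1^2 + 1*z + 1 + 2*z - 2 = -s^2 - 3*s + z*(s + 3)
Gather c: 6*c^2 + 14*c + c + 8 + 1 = 6*c^2 + 15*c + 9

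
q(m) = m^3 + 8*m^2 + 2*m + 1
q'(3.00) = 77.00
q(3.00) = 106.00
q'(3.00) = 77.00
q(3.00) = 106.00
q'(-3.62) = -16.61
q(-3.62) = 51.16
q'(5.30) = 171.07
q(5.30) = 385.20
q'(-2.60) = -19.32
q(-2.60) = 32.30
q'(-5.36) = 2.43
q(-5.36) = 66.13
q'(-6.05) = 15.01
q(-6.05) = 60.27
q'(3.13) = 81.47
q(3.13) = 116.30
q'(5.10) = 161.63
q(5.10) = 351.93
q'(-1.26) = -13.40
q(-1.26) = 9.18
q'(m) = 3*m^2 + 16*m + 2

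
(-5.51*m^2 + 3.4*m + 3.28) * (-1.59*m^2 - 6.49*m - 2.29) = 8.7609*m^4 + 30.3539*m^3 - 14.6633*m^2 - 29.0732*m - 7.5112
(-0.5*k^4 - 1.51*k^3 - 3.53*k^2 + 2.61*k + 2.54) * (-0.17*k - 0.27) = 0.085*k^5 + 0.3917*k^4 + 1.0078*k^3 + 0.5094*k^2 - 1.1365*k - 0.6858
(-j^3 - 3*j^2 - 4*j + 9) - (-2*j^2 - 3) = -j^3 - j^2 - 4*j + 12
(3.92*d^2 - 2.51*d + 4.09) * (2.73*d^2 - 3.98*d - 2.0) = 10.7016*d^4 - 22.4539*d^3 + 13.3155*d^2 - 11.2582*d - 8.18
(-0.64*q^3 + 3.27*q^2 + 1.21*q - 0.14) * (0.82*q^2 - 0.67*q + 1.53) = -0.5248*q^5 + 3.1102*q^4 - 2.1779*q^3 + 4.0776*q^2 + 1.9451*q - 0.2142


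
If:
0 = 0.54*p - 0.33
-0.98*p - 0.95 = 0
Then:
No Solution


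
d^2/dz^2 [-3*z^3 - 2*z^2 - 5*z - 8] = -18*z - 4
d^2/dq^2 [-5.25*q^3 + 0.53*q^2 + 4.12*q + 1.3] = 1.06 - 31.5*q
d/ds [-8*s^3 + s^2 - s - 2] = -24*s^2 + 2*s - 1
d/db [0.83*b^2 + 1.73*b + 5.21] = 1.66*b + 1.73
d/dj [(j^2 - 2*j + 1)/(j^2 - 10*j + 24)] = 2*(-4*j^2 + 23*j - 19)/(j^4 - 20*j^3 + 148*j^2 - 480*j + 576)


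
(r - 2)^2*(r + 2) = r^3 - 2*r^2 - 4*r + 8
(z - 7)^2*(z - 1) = z^3 - 15*z^2 + 63*z - 49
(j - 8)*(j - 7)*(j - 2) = j^3 - 17*j^2 + 86*j - 112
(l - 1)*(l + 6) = l^2 + 5*l - 6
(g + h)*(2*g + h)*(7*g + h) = 14*g^3 + 23*g^2*h + 10*g*h^2 + h^3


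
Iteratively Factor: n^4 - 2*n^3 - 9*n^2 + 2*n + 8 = (n + 2)*(n^3 - 4*n^2 - n + 4) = (n - 1)*(n + 2)*(n^2 - 3*n - 4) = (n - 1)*(n + 1)*(n + 2)*(n - 4)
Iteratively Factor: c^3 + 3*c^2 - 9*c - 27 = (c - 3)*(c^2 + 6*c + 9) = (c - 3)*(c + 3)*(c + 3)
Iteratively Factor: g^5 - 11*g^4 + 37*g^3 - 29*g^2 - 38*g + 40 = (g + 1)*(g^4 - 12*g^3 + 49*g^2 - 78*g + 40) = (g - 4)*(g + 1)*(g^3 - 8*g^2 + 17*g - 10) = (g - 4)*(g - 1)*(g + 1)*(g^2 - 7*g + 10) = (g - 4)*(g - 2)*(g - 1)*(g + 1)*(g - 5)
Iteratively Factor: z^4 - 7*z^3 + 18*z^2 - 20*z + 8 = (z - 1)*(z^3 - 6*z^2 + 12*z - 8) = (z - 2)*(z - 1)*(z^2 - 4*z + 4) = (z - 2)^2*(z - 1)*(z - 2)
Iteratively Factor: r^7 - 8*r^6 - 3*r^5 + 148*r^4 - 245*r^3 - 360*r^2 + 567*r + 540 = (r + 1)*(r^6 - 9*r^5 + 6*r^4 + 142*r^3 - 387*r^2 + 27*r + 540) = (r - 3)*(r + 1)*(r^5 - 6*r^4 - 12*r^3 + 106*r^2 - 69*r - 180) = (r - 5)*(r - 3)*(r + 1)*(r^4 - r^3 - 17*r^2 + 21*r + 36) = (r - 5)*(r - 3)^2*(r + 1)*(r^3 + 2*r^2 - 11*r - 12) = (r - 5)*(r - 3)^2*(r + 1)*(r + 4)*(r^2 - 2*r - 3) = (r - 5)*(r - 3)^3*(r + 1)*(r + 4)*(r + 1)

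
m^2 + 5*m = m*(m + 5)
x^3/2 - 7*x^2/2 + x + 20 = (x/2 + 1)*(x - 5)*(x - 4)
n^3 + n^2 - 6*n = n*(n - 2)*(n + 3)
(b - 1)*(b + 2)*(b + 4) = b^3 + 5*b^2 + 2*b - 8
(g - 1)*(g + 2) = g^2 + g - 2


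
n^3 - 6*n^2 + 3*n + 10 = (n - 5)*(n - 2)*(n + 1)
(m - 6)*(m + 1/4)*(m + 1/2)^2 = m^4 - 19*m^3/4 - 7*m^2 - 47*m/16 - 3/8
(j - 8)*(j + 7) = j^2 - j - 56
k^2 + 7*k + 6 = (k + 1)*(k + 6)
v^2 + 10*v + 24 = (v + 4)*(v + 6)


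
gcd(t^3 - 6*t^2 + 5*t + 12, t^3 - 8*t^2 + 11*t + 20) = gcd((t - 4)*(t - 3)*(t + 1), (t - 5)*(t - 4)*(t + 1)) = t^2 - 3*t - 4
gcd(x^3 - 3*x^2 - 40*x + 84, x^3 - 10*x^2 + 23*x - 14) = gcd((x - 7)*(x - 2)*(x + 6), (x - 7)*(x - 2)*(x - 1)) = x^2 - 9*x + 14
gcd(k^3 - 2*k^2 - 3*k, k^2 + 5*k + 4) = k + 1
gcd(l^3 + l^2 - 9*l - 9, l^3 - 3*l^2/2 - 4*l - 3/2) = l^2 - 2*l - 3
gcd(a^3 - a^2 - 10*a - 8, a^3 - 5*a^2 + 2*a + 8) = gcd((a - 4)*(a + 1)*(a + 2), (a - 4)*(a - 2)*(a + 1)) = a^2 - 3*a - 4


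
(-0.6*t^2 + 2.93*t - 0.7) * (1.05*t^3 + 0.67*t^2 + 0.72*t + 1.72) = -0.63*t^5 + 2.6745*t^4 + 0.7961*t^3 + 0.6086*t^2 + 4.5356*t - 1.204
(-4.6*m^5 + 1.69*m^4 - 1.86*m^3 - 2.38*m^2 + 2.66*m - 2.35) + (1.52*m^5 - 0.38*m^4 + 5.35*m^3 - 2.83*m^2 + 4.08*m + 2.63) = -3.08*m^5 + 1.31*m^4 + 3.49*m^3 - 5.21*m^2 + 6.74*m + 0.28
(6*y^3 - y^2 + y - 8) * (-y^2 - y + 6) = -6*y^5 - 5*y^4 + 36*y^3 + y^2 + 14*y - 48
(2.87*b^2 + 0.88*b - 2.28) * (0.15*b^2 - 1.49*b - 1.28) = 0.4305*b^4 - 4.1443*b^3 - 5.3268*b^2 + 2.2708*b + 2.9184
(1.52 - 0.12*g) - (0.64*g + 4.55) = -0.76*g - 3.03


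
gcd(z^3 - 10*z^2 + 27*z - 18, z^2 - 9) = z - 3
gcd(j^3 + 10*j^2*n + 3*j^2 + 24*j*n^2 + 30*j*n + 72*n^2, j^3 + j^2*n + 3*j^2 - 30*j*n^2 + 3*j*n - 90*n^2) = j^2 + 6*j*n + 3*j + 18*n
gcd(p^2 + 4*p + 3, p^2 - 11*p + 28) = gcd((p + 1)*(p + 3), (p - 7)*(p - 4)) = 1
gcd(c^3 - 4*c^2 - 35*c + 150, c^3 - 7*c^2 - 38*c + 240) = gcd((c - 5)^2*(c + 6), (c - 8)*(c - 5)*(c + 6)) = c^2 + c - 30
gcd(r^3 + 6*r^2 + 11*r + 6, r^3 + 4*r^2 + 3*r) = r^2 + 4*r + 3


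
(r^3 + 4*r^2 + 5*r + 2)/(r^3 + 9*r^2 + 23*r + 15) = (r^2 + 3*r + 2)/(r^2 + 8*r + 15)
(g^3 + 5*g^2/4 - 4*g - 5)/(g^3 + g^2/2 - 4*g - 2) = (4*g + 5)/(2*(2*g + 1))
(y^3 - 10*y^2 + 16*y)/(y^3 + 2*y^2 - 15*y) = (y^2 - 10*y + 16)/(y^2 + 2*y - 15)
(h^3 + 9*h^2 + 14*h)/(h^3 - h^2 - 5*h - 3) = h*(h^2 + 9*h + 14)/(h^3 - h^2 - 5*h - 3)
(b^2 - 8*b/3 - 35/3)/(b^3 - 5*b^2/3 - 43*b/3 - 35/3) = 1/(b + 1)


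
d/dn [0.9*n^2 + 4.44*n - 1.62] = 1.8*n + 4.44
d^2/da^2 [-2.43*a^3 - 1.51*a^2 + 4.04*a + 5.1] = -14.58*a - 3.02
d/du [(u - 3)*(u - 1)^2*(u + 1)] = 4*u^3 - 12*u^2 + 4*u + 4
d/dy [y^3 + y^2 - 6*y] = 3*y^2 + 2*y - 6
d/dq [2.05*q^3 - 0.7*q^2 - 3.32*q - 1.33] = 6.15*q^2 - 1.4*q - 3.32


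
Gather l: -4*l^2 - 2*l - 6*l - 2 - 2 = -4*l^2 - 8*l - 4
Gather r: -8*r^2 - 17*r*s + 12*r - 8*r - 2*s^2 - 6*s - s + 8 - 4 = -8*r^2 + r*(4 - 17*s) - 2*s^2 - 7*s + 4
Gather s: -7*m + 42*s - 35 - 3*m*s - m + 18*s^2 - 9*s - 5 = -8*m + 18*s^2 + s*(33 - 3*m) - 40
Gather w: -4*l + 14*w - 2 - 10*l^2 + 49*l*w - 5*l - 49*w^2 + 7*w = -10*l^2 - 9*l - 49*w^2 + w*(49*l + 21) - 2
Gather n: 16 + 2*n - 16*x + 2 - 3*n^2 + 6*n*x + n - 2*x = -3*n^2 + n*(6*x + 3) - 18*x + 18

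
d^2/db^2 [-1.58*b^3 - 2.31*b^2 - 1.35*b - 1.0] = -9.48*b - 4.62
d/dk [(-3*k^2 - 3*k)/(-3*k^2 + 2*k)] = -15/(9*k^2 - 12*k + 4)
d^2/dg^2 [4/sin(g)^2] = 8*(cos(2*g) + 2)/sin(g)^4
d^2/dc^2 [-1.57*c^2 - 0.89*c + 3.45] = -3.14000000000000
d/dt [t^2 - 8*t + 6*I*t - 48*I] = 2*t - 8 + 6*I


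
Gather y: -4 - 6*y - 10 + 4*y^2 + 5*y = 4*y^2 - y - 14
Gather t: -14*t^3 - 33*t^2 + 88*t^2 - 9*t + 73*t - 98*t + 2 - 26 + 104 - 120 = -14*t^3 + 55*t^2 - 34*t - 40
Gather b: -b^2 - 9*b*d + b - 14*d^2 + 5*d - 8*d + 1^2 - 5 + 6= -b^2 + b*(1 - 9*d) - 14*d^2 - 3*d + 2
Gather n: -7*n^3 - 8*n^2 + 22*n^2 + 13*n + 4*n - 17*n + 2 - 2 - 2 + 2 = -7*n^3 + 14*n^2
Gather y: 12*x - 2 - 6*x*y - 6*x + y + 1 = 6*x + y*(1 - 6*x) - 1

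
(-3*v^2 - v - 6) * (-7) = 21*v^2 + 7*v + 42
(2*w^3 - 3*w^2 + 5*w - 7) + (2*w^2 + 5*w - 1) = 2*w^3 - w^2 + 10*w - 8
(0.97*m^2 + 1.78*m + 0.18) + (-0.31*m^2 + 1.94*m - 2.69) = 0.66*m^2 + 3.72*m - 2.51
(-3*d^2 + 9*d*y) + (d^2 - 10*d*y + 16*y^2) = -2*d^2 - d*y + 16*y^2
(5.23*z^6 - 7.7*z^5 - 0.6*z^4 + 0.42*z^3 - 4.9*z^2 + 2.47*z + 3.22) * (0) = 0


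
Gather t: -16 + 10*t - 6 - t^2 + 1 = -t^2 + 10*t - 21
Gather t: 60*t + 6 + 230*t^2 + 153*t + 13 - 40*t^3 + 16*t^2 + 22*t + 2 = -40*t^3 + 246*t^2 + 235*t + 21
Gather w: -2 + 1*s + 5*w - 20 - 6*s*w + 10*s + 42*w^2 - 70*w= 11*s + 42*w^2 + w*(-6*s - 65) - 22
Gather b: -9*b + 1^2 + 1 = 2 - 9*b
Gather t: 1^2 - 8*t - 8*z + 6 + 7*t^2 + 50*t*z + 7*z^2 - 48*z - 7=7*t^2 + t*(50*z - 8) + 7*z^2 - 56*z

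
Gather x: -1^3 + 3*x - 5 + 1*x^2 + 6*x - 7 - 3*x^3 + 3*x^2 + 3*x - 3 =-3*x^3 + 4*x^2 + 12*x - 16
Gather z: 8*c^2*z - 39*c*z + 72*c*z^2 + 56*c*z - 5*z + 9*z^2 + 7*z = z^2*(72*c + 9) + z*(8*c^2 + 17*c + 2)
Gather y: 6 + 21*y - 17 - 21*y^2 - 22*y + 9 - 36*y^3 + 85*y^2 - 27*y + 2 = -36*y^3 + 64*y^2 - 28*y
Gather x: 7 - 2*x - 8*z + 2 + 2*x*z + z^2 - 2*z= x*(2*z - 2) + z^2 - 10*z + 9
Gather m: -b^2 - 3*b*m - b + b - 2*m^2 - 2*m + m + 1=-b^2 - 2*m^2 + m*(-3*b - 1) + 1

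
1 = 1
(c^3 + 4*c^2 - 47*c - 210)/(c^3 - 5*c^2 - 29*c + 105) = (c + 6)/(c - 3)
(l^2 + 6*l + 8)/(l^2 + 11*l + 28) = (l + 2)/(l + 7)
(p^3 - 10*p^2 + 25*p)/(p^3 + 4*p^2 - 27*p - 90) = p*(p - 5)/(p^2 + 9*p + 18)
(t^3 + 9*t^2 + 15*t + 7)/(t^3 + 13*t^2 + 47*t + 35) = (t + 1)/(t + 5)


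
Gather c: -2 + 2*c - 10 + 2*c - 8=4*c - 20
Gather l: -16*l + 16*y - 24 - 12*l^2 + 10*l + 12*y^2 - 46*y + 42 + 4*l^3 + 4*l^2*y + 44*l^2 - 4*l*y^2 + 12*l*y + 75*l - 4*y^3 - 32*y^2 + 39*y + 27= 4*l^3 + l^2*(4*y + 32) + l*(-4*y^2 + 12*y + 69) - 4*y^3 - 20*y^2 + 9*y + 45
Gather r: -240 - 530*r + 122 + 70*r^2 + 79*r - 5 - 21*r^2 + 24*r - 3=49*r^2 - 427*r - 126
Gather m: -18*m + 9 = 9 - 18*m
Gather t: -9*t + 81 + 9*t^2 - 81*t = 9*t^2 - 90*t + 81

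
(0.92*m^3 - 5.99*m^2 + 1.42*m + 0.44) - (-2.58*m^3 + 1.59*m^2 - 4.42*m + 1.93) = 3.5*m^3 - 7.58*m^2 + 5.84*m - 1.49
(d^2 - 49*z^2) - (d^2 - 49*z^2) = 0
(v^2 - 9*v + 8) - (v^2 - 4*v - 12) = 20 - 5*v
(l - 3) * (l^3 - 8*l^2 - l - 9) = l^4 - 11*l^3 + 23*l^2 - 6*l + 27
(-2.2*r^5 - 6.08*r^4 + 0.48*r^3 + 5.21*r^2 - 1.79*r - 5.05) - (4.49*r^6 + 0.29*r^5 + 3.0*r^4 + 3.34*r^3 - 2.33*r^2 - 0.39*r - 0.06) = -4.49*r^6 - 2.49*r^5 - 9.08*r^4 - 2.86*r^3 + 7.54*r^2 - 1.4*r - 4.99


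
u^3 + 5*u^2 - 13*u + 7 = (u - 1)^2*(u + 7)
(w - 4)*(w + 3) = w^2 - w - 12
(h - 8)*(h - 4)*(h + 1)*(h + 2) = h^4 - 9*h^3 - 2*h^2 + 72*h + 64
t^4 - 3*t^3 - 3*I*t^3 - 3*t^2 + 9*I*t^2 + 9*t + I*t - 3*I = (t - 3)*(t - I)^3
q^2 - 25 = (q - 5)*(q + 5)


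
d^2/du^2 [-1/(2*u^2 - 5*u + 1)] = 2*(4*u^2 - 10*u - (4*u - 5)^2 + 2)/(2*u^2 - 5*u + 1)^3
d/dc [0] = 0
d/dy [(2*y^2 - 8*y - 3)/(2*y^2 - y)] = (14*y^2 + 12*y - 3)/(y^2*(4*y^2 - 4*y + 1))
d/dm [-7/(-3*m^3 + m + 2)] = 7*(1 - 9*m^2)/(-3*m^3 + m + 2)^2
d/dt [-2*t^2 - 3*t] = -4*t - 3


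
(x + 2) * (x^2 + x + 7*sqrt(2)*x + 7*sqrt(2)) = x^3 + 3*x^2 + 7*sqrt(2)*x^2 + 2*x + 21*sqrt(2)*x + 14*sqrt(2)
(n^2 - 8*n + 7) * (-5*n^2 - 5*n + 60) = -5*n^4 + 35*n^3 + 65*n^2 - 515*n + 420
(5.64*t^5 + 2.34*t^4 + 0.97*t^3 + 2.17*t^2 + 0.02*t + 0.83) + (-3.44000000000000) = 5.64*t^5 + 2.34*t^4 + 0.97*t^3 + 2.17*t^2 + 0.02*t - 2.61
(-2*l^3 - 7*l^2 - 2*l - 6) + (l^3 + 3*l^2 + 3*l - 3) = -l^3 - 4*l^2 + l - 9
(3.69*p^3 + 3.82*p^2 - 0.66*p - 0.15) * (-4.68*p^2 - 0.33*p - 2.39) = -17.2692*p^5 - 19.0953*p^4 - 6.9909*p^3 - 8.21*p^2 + 1.6269*p + 0.3585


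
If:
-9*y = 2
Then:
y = -2/9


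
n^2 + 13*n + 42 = (n + 6)*(n + 7)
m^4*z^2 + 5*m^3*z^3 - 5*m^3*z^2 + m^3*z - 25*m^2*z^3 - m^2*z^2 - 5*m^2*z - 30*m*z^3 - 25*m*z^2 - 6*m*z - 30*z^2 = (m - 6)*(m + 5*z)*(m*z + 1)*(m*z + z)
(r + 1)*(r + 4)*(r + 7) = r^3 + 12*r^2 + 39*r + 28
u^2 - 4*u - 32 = (u - 8)*(u + 4)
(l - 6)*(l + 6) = l^2 - 36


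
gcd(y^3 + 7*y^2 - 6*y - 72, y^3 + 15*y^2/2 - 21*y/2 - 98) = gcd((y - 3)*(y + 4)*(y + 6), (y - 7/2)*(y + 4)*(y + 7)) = y + 4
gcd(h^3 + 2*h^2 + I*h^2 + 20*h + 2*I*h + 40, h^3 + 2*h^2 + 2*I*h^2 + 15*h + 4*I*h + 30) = h^2 + h*(2 + 5*I) + 10*I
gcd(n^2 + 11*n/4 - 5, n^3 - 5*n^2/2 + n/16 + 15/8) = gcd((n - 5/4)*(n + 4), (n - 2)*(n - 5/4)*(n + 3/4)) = n - 5/4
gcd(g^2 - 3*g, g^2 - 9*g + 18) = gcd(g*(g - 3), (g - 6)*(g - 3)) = g - 3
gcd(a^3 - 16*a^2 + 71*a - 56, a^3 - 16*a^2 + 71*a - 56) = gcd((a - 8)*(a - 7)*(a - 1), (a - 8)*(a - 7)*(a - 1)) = a^3 - 16*a^2 + 71*a - 56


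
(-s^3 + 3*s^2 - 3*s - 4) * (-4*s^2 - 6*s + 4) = 4*s^5 - 6*s^4 - 10*s^3 + 46*s^2 + 12*s - 16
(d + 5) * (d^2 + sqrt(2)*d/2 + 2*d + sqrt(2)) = d^3 + sqrt(2)*d^2/2 + 7*d^2 + 7*sqrt(2)*d/2 + 10*d + 5*sqrt(2)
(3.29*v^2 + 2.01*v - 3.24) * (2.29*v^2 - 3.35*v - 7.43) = 7.5341*v^4 - 6.4186*v^3 - 38.5978*v^2 - 4.0803*v + 24.0732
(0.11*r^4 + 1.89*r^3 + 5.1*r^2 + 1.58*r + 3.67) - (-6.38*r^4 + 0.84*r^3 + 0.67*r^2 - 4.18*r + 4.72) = 6.49*r^4 + 1.05*r^3 + 4.43*r^2 + 5.76*r - 1.05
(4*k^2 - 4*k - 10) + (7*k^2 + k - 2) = 11*k^2 - 3*k - 12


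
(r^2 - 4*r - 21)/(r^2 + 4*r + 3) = (r - 7)/(r + 1)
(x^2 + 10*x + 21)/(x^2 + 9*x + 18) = (x + 7)/(x + 6)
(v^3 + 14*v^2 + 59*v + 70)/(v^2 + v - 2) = (v^2 + 12*v + 35)/(v - 1)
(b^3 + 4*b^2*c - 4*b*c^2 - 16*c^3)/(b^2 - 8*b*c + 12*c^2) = (b^2 + 6*b*c + 8*c^2)/(b - 6*c)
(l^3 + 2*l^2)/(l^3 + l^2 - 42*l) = l*(l + 2)/(l^2 + l - 42)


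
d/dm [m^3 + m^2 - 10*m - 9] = 3*m^2 + 2*m - 10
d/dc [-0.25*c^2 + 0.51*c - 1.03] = 0.51 - 0.5*c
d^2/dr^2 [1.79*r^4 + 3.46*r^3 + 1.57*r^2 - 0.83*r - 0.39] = 21.48*r^2 + 20.76*r + 3.14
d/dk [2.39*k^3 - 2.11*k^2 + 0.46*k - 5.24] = 7.17*k^2 - 4.22*k + 0.46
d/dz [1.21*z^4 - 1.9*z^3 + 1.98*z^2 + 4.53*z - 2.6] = 4.84*z^3 - 5.7*z^2 + 3.96*z + 4.53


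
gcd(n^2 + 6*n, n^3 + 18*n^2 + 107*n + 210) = n + 6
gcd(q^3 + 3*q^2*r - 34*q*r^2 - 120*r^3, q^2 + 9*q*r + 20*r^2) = q^2 + 9*q*r + 20*r^2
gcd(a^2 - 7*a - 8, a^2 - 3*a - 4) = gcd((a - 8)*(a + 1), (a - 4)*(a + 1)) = a + 1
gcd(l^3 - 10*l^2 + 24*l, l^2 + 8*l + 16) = 1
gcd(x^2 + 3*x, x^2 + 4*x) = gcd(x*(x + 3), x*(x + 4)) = x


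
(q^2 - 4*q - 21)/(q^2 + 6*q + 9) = (q - 7)/(q + 3)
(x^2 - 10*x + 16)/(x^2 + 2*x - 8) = (x - 8)/(x + 4)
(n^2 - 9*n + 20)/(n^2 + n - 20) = (n - 5)/(n + 5)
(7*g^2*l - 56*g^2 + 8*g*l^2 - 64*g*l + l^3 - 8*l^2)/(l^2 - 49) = (7*g^2*l - 56*g^2 + 8*g*l^2 - 64*g*l + l^3 - 8*l^2)/(l^2 - 49)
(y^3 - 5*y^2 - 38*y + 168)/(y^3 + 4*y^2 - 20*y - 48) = (y - 7)/(y + 2)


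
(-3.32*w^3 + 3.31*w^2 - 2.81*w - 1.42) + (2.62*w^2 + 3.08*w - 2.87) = -3.32*w^3 + 5.93*w^2 + 0.27*w - 4.29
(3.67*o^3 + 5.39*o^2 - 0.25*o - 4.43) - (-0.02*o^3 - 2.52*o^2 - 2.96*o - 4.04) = 3.69*o^3 + 7.91*o^2 + 2.71*o - 0.39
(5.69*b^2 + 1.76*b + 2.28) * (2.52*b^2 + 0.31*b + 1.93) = 14.3388*b^4 + 6.1991*b^3 + 17.2729*b^2 + 4.1036*b + 4.4004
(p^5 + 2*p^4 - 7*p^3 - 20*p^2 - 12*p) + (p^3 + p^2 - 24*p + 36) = p^5 + 2*p^4 - 6*p^3 - 19*p^2 - 36*p + 36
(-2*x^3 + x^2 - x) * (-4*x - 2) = 8*x^4 + 2*x^2 + 2*x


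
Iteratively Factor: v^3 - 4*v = (v)*(v^2 - 4) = v*(v - 2)*(v + 2)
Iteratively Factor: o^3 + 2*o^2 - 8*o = (o)*(o^2 + 2*o - 8) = o*(o + 4)*(o - 2)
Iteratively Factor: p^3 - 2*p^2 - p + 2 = (p + 1)*(p^2 - 3*p + 2) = (p - 1)*(p + 1)*(p - 2)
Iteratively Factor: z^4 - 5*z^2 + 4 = (z + 1)*(z^3 - z^2 - 4*z + 4) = (z + 1)*(z + 2)*(z^2 - 3*z + 2) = (z - 1)*(z + 1)*(z + 2)*(z - 2)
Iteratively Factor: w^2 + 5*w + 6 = (w + 2)*(w + 3)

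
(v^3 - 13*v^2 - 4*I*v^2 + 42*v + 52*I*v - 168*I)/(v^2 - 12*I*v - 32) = (v^2 - 13*v + 42)/(v - 8*I)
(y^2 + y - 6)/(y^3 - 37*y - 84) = (y - 2)/(y^2 - 3*y - 28)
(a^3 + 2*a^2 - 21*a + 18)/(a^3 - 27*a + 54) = (a - 1)/(a - 3)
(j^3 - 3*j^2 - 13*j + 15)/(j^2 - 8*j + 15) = (j^2 + 2*j - 3)/(j - 3)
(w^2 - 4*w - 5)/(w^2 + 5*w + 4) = (w - 5)/(w + 4)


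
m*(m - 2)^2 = m^3 - 4*m^2 + 4*m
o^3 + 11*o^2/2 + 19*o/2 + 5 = (o + 1)*(o + 2)*(o + 5/2)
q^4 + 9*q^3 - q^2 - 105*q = q*(q - 3)*(q + 5)*(q + 7)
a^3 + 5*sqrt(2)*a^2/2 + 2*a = a*(a + sqrt(2)/2)*(a + 2*sqrt(2))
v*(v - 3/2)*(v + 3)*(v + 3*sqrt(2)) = v^4 + 3*v^3/2 + 3*sqrt(2)*v^3 - 9*v^2/2 + 9*sqrt(2)*v^2/2 - 27*sqrt(2)*v/2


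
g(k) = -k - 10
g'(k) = -1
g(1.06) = -11.06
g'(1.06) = -1.00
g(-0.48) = -9.52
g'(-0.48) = -1.00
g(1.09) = -11.09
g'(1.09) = -1.00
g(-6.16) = -3.84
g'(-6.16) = -1.00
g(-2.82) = -7.18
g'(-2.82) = -1.00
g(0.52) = -10.52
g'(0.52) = -1.00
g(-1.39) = -8.61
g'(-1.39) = -1.00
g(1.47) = -11.47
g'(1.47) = -1.00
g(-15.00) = 5.00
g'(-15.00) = -1.00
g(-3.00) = -7.00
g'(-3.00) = -1.00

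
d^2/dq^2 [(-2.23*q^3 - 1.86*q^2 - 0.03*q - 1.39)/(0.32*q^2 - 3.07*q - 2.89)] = (2.22044604925031e-16*q^5 - 49.820334*q^3 - 129.886158*q^2 - 103.724346*q - 59.30964)/(0.032768*q^6 - 0.943104*q^5 + 8.160096*q^4 - 11.899627*q^3 - 73.695867*q^2 - 76.922841*q - 24.137569)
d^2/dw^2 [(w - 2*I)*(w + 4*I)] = 2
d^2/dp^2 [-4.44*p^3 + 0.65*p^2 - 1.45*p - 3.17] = 1.3 - 26.64*p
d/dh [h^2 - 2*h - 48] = 2*h - 2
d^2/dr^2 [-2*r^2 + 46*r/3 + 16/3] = -4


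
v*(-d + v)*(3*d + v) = -3*d^2*v + 2*d*v^2 + v^3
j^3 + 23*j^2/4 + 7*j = j*(j + 7/4)*(j + 4)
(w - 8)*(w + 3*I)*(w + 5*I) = w^3 - 8*w^2 + 8*I*w^2 - 15*w - 64*I*w + 120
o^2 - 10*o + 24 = (o - 6)*(o - 4)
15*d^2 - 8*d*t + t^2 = (-5*d + t)*(-3*d + t)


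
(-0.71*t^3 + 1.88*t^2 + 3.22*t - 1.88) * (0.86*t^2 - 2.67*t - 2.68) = -0.6106*t^5 + 3.5125*t^4 - 0.347599999999999*t^3 - 15.2526*t^2 - 3.61*t + 5.0384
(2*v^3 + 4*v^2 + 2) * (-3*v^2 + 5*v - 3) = -6*v^5 - 2*v^4 + 14*v^3 - 18*v^2 + 10*v - 6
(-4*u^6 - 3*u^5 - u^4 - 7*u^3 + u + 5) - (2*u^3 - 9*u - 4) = -4*u^6 - 3*u^5 - u^4 - 9*u^3 + 10*u + 9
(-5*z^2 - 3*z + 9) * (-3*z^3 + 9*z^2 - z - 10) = 15*z^5 - 36*z^4 - 49*z^3 + 134*z^2 + 21*z - 90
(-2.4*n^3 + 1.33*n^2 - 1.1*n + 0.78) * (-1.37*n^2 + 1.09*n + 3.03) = 3.288*n^5 - 4.4381*n^4 - 4.3153*n^3 + 1.7623*n^2 - 2.4828*n + 2.3634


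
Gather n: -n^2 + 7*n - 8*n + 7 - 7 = -n^2 - n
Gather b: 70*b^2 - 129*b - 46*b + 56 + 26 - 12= 70*b^2 - 175*b + 70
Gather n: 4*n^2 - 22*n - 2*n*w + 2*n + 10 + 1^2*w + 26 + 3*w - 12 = 4*n^2 + n*(-2*w - 20) + 4*w + 24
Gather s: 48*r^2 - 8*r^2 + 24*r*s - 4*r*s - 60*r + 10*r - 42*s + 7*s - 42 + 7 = 40*r^2 - 50*r + s*(20*r - 35) - 35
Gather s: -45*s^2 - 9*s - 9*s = -45*s^2 - 18*s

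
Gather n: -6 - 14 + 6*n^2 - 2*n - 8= 6*n^2 - 2*n - 28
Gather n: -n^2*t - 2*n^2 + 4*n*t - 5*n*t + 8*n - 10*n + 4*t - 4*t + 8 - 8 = n^2*(-t - 2) + n*(-t - 2)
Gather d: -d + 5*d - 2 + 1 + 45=4*d + 44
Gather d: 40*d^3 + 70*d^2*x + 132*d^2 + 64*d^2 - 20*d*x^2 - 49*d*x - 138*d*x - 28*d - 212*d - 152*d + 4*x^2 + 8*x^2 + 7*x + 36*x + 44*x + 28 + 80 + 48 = 40*d^3 + d^2*(70*x + 196) + d*(-20*x^2 - 187*x - 392) + 12*x^2 + 87*x + 156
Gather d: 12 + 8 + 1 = 21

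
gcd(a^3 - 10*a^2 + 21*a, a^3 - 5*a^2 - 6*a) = a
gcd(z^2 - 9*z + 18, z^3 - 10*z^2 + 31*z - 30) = z - 3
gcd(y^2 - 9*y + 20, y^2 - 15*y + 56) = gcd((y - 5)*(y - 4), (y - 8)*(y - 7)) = 1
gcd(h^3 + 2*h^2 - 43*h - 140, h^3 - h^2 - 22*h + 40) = h + 5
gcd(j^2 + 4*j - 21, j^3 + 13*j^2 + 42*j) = j + 7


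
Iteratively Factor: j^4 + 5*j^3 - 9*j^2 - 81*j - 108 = (j + 3)*(j^3 + 2*j^2 - 15*j - 36) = (j - 4)*(j + 3)*(j^2 + 6*j + 9) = (j - 4)*(j + 3)^2*(j + 3)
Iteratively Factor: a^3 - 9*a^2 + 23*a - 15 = (a - 1)*(a^2 - 8*a + 15) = (a - 3)*(a - 1)*(a - 5)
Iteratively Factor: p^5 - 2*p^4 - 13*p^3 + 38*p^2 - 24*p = (p - 1)*(p^4 - p^3 - 14*p^2 + 24*p) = p*(p - 1)*(p^3 - p^2 - 14*p + 24) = p*(p - 3)*(p - 1)*(p^2 + 2*p - 8) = p*(p - 3)*(p - 1)*(p + 4)*(p - 2)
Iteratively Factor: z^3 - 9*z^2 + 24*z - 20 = (z - 5)*(z^2 - 4*z + 4) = (z - 5)*(z - 2)*(z - 2)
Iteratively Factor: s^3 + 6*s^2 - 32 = (s - 2)*(s^2 + 8*s + 16) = (s - 2)*(s + 4)*(s + 4)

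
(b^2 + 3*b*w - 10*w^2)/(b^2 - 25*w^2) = (-b + 2*w)/(-b + 5*w)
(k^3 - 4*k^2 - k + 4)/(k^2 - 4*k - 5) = (k^2 - 5*k + 4)/(k - 5)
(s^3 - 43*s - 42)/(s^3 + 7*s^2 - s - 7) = (s^2 - s - 42)/(s^2 + 6*s - 7)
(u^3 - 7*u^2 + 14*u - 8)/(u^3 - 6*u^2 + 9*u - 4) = (u - 2)/(u - 1)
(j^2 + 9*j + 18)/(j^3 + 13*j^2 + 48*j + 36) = (j + 3)/(j^2 + 7*j + 6)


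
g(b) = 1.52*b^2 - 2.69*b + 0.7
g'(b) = 3.04*b - 2.69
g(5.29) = 29.01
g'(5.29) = 13.39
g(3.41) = 9.20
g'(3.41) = 7.68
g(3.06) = 6.70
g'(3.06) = 6.61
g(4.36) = 17.87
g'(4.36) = 10.56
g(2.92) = 5.81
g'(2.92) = 6.19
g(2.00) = 1.40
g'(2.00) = 3.39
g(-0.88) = 4.24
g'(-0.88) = -5.37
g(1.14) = -0.39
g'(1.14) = 0.78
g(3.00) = 6.31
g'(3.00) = 6.43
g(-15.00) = 383.05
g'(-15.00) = -48.29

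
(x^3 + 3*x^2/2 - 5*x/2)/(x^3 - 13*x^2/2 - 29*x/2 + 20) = x/(x - 8)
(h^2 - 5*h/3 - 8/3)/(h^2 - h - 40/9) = 3*(h + 1)/(3*h + 5)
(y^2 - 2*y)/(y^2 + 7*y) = (y - 2)/(y + 7)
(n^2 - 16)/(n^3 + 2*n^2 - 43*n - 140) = (n - 4)/(n^2 - 2*n - 35)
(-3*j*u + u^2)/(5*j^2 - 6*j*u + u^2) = u*(-3*j + u)/(5*j^2 - 6*j*u + u^2)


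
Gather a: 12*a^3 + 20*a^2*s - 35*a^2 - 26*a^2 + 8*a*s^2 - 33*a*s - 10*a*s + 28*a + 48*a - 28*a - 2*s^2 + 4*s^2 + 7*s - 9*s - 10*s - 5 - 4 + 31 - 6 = 12*a^3 + a^2*(20*s - 61) + a*(8*s^2 - 43*s + 48) + 2*s^2 - 12*s + 16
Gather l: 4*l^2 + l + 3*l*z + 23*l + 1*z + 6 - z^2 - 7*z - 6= 4*l^2 + l*(3*z + 24) - z^2 - 6*z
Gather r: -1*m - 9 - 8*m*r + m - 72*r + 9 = r*(-8*m - 72)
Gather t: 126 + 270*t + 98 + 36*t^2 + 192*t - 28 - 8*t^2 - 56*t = 28*t^2 + 406*t + 196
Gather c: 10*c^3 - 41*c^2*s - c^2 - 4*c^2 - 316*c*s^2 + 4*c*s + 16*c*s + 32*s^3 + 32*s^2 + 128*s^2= 10*c^3 + c^2*(-41*s - 5) + c*(-316*s^2 + 20*s) + 32*s^3 + 160*s^2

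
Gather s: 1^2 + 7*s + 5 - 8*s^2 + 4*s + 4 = -8*s^2 + 11*s + 10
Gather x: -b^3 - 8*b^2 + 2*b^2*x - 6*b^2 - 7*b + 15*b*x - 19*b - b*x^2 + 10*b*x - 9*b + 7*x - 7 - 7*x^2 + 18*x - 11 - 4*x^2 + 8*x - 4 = -b^3 - 14*b^2 - 35*b + x^2*(-b - 11) + x*(2*b^2 + 25*b + 33) - 22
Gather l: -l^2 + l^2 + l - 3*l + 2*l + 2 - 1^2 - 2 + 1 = 0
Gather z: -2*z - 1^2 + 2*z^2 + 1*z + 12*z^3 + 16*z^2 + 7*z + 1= 12*z^3 + 18*z^2 + 6*z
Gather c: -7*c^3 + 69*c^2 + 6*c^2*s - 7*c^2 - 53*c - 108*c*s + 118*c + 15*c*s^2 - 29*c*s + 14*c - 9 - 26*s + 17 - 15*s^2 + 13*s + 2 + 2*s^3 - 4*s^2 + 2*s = -7*c^3 + c^2*(6*s + 62) + c*(15*s^2 - 137*s + 79) + 2*s^3 - 19*s^2 - 11*s + 10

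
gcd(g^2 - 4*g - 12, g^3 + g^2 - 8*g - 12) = g + 2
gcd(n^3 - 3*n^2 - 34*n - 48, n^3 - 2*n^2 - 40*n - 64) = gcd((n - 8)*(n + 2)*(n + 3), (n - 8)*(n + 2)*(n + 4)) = n^2 - 6*n - 16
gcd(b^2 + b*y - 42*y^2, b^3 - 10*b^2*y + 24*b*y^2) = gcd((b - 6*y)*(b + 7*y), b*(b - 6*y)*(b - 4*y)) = -b + 6*y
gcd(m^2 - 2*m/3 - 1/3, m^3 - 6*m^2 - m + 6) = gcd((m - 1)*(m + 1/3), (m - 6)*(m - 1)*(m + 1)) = m - 1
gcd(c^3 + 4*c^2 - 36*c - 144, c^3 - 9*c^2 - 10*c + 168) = c^2 - 2*c - 24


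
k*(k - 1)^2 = k^3 - 2*k^2 + k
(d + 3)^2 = d^2 + 6*d + 9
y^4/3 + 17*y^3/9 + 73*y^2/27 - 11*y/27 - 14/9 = (y/3 + 1)*(y - 2/3)*(y + 1)*(y + 7/3)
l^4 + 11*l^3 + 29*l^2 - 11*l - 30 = (l - 1)*(l + 1)*(l + 5)*(l + 6)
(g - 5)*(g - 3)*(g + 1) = g^3 - 7*g^2 + 7*g + 15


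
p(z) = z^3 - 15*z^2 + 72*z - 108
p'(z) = 3*z^2 - 30*z + 72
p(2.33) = -9.02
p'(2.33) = 18.39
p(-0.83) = -178.67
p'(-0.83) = 98.97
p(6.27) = 0.24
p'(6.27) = 1.84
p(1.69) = -24.33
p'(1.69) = 29.87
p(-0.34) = -134.25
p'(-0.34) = 82.55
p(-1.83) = -296.12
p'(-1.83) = 136.95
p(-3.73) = -637.15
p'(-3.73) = 225.64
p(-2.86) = -460.01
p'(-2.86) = 182.34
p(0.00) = -108.00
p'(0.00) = 72.00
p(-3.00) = -486.00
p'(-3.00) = 189.00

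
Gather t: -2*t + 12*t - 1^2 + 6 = 10*t + 5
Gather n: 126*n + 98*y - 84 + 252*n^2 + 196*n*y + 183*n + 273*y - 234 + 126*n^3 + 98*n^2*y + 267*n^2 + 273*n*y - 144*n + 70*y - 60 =126*n^3 + n^2*(98*y + 519) + n*(469*y + 165) + 441*y - 378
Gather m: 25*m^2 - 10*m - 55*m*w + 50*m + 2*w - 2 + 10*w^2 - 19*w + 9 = 25*m^2 + m*(40 - 55*w) + 10*w^2 - 17*w + 7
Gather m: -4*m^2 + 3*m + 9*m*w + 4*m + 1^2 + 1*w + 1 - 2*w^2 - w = -4*m^2 + m*(9*w + 7) - 2*w^2 + 2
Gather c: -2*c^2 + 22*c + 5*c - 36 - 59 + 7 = -2*c^2 + 27*c - 88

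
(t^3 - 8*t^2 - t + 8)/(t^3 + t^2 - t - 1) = (t - 8)/(t + 1)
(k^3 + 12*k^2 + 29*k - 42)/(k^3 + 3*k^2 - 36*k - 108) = (k^2 + 6*k - 7)/(k^2 - 3*k - 18)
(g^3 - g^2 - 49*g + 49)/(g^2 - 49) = g - 1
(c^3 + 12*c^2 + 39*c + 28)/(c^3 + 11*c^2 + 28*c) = (c + 1)/c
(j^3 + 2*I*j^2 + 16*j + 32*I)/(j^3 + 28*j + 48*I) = (j - 4*I)/(j - 6*I)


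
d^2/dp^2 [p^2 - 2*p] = 2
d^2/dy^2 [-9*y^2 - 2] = -18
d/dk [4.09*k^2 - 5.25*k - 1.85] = 8.18*k - 5.25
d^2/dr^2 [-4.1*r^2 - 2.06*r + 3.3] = -8.20000000000000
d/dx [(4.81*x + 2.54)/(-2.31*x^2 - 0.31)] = (11.1111*x^2 + 11.7348*x - 1.4911)/(5.3361*x^4 + 1.4322*x^2 + 0.0961)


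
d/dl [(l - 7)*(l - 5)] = 2*l - 12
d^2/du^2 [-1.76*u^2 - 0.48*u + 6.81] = -3.52000000000000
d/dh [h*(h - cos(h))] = h*(sin(h) + 1) + h - cos(h)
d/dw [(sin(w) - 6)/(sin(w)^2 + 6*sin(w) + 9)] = (15 - sin(w))*cos(w)/(sin(w) + 3)^3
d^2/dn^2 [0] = 0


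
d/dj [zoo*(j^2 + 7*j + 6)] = zoo*(j + 1)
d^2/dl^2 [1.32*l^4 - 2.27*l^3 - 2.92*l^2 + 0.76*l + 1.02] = 15.84*l^2 - 13.62*l - 5.84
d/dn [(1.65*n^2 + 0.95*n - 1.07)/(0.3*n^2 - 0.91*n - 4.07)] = (-1.7865*n^2 - 12.789*n - 4.8402)/(0.09*n^4 - 0.546*n^3 - 1.6139*n^2 + 7.4074*n + 16.5649)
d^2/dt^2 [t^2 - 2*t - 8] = 2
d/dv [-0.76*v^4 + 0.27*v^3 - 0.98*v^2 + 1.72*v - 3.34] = -3.04*v^3 + 0.81*v^2 - 1.96*v + 1.72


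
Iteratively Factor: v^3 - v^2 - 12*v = (v + 3)*(v^2 - 4*v) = v*(v + 3)*(v - 4)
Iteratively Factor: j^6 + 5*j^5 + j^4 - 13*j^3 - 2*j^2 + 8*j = (j)*(j^5 + 5*j^4 + j^3 - 13*j^2 - 2*j + 8) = j*(j + 2)*(j^4 + 3*j^3 - 5*j^2 - 3*j + 4) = j*(j - 1)*(j + 2)*(j^3 + 4*j^2 - j - 4) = j*(j - 1)^2*(j + 2)*(j^2 + 5*j + 4) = j*(j - 1)^2*(j + 1)*(j + 2)*(j + 4)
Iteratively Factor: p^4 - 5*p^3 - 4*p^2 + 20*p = (p - 2)*(p^3 - 3*p^2 - 10*p) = (p - 5)*(p - 2)*(p^2 + 2*p) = p*(p - 5)*(p - 2)*(p + 2)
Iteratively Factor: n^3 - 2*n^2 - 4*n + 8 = (n - 2)*(n^2 - 4) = (n - 2)*(n + 2)*(n - 2)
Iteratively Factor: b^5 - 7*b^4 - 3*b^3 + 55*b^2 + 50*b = (b + 2)*(b^4 - 9*b^3 + 15*b^2 + 25*b) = (b + 1)*(b + 2)*(b^3 - 10*b^2 + 25*b) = b*(b + 1)*(b + 2)*(b^2 - 10*b + 25) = b*(b - 5)*(b + 1)*(b + 2)*(b - 5)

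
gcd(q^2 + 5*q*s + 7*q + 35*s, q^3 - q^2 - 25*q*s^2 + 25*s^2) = q + 5*s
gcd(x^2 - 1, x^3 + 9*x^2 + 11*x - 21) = x - 1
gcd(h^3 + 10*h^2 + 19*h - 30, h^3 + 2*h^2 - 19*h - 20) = h + 5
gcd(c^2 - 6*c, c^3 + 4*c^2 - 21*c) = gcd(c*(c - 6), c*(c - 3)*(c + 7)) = c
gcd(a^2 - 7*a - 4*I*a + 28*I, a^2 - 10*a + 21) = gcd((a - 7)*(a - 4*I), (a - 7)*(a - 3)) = a - 7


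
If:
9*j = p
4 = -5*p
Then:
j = -4/45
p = -4/5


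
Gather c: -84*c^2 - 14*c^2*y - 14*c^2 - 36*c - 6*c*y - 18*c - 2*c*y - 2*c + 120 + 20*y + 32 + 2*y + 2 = c^2*(-14*y - 98) + c*(-8*y - 56) + 22*y + 154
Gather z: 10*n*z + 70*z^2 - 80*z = 70*z^2 + z*(10*n - 80)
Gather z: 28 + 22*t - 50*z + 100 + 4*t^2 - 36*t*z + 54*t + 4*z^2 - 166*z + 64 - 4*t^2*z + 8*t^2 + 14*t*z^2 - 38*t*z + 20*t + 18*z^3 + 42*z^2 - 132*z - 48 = 12*t^2 + 96*t + 18*z^3 + z^2*(14*t + 46) + z*(-4*t^2 - 74*t - 348) + 144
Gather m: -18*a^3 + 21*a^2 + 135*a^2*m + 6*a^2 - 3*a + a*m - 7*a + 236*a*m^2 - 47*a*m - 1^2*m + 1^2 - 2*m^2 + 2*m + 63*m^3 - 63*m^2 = -18*a^3 + 27*a^2 - 10*a + 63*m^3 + m^2*(236*a - 65) + m*(135*a^2 - 46*a + 1) + 1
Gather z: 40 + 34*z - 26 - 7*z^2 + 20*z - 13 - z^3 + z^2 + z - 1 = -z^3 - 6*z^2 + 55*z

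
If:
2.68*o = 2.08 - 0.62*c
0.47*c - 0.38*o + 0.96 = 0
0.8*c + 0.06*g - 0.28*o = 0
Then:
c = -1.19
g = 20.80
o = 1.05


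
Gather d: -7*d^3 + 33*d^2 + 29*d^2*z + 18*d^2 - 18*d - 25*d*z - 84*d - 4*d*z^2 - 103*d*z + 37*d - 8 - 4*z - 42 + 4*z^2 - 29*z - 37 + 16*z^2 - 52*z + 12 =-7*d^3 + d^2*(29*z + 51) + d*(-4*z^2 - 128*z - 65) + 20*z^2 - 85*z - 75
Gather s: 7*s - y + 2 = 7*s - y + 2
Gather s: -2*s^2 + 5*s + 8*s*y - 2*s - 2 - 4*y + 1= -2*s^2 + s*(8*y + 3) - 4*y - 1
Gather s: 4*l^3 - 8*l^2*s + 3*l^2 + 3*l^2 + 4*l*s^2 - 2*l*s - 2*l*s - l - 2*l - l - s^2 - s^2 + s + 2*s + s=4*l^3 + 6*l^2 - 4*l + s^2*(4*l - 2) + s*(-8*l^2 - 4*l + 4)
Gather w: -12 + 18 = 6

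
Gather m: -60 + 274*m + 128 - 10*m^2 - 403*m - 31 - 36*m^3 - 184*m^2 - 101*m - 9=-36*m^3 - 194*m^2 - 230*m + 28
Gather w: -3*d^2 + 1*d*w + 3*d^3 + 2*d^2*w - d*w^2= 3*d^3 - 3*d^2 - d*w^2 + w*(2*d^2 + d)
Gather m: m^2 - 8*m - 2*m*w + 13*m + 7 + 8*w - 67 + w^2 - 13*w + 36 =m^2 + m*(5 - 2*w) + w^2 - 5*w - 24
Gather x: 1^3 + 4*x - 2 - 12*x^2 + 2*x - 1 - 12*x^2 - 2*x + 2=-24*x^2 + 4*x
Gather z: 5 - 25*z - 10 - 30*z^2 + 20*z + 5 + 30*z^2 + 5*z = 0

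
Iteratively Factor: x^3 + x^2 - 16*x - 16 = (x - 4)*(x^2 + 5*x + 4) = (x - 4)*(x + 4)*(x + 1)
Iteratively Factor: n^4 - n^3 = (n - 1)*(n^3) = n*(n - 1)*(n^2) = n^2*(n - 1)*(n)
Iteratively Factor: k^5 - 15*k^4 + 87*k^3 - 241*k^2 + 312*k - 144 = (k - 1)*(k^4 - 14*k^3 + 73*k^2 - 168*k + 144) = (k - 4)*(k - 1)*(k^3 - 10*k^2 + 33*k - 36) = (k - 4)*(k - 3)*(k - 1)*(k^2 - 7*k + 12) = (k - 4)*(k - 3)^2*(k - 1)*(k - 4)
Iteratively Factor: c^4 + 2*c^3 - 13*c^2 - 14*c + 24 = (c + 4)*(c^3 - 2*c^2 - 5*c + 6) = (c - 3)*(c + 4)*(c^2 + c - 2) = (c - 3)*(c + 2)*(c + 4)*(c - 1)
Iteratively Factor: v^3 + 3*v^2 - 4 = (v - 1)*(v^2 + 4*v + 4) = (v - 1)*(v + 2)*(v + 2)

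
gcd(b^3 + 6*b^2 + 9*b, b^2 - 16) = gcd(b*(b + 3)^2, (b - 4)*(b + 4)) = 1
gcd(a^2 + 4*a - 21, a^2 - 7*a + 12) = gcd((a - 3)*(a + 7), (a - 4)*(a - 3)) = a - 3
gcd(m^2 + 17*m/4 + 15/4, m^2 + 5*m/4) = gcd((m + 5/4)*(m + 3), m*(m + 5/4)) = m + 5/4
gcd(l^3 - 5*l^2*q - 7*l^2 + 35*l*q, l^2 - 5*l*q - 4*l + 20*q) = -l + 5*q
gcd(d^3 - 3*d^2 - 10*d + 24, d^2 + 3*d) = d + 3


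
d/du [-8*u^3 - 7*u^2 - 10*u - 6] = -24*u^2 - 14*u - 10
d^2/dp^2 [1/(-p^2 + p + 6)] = 2*(-p^2 + p + (2*p - 1)^2 + 6)/(-p^2 + p + 6)^3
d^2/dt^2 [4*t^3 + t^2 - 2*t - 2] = 24*t + 2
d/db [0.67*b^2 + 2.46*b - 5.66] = 1.34*b + 2.46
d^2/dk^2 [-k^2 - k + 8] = -2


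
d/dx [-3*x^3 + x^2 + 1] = x*(2 - 9*x)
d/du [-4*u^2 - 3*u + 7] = -8*u - 3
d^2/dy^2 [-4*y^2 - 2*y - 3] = -8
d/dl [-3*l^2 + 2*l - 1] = 2 - 6*l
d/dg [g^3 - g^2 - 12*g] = 3*g^2 - 2*g - 12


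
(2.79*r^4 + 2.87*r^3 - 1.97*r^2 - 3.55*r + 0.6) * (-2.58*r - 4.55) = -7.1982*r^5 - 20.0991*r^4 - 7.9759*r^3 + 18.1225*r^2 + 14.6045*r - 2.73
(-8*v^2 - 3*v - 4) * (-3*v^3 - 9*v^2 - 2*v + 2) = 24*v^5 + 81*v^4 + 55*v^3 + 26*v^2 + 2*v - 8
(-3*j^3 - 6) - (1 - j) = -3*j^3 + j - 7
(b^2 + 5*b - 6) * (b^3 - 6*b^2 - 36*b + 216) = b^5 - b^4 - 72*b^3 + 72*b^2 + 1296*b - 1296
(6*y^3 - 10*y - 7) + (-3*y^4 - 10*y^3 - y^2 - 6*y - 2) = -3*y^4 - 4*y^3 - y^2 - 16*y - 9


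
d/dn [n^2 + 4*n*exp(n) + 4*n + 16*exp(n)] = 4*n*exp(n) + 2*n + 20*exp(n) + 4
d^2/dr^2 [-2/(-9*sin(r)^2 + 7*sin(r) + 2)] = 2*(-324*sin(r)^3 - 135*sin(r)^2 + 230*sin(r) - 134)/((sin(r) - 1)^2*(9*sin(r) + 2)^3)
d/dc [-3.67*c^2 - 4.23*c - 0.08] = -7.34*c - 4.23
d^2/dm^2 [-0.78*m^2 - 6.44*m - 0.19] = -1.56000000000000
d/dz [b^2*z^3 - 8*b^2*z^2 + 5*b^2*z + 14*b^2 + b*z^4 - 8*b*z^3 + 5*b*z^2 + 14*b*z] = b*(3*b*z^2 - 16*b*z + 5*b + 4*z^3 - 24*z^2 + 10*z + 14)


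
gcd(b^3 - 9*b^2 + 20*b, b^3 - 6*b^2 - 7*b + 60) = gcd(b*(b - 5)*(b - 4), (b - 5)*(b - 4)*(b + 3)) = b^2 - 9*b + 20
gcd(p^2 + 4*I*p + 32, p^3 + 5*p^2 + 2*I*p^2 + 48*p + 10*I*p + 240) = p + 8*I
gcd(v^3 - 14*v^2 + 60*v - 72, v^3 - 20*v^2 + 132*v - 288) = v^2 - 12*v + 36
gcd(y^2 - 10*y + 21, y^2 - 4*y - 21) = y - 7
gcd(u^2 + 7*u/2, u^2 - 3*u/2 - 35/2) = u + 7/2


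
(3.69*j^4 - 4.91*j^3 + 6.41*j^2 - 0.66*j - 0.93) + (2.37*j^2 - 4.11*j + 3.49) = 3.69*j^4 - 4.91*j^3 + 8.78*j^2 - 4.77*j + 2.56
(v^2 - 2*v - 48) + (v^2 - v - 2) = 2*v^2 - 3*v - 50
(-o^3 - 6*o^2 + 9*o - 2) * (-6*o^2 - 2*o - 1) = 6*o^5 + 38*o^4 - 41*o^3 - 5*o + 2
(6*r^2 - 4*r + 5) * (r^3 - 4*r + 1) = 6*r^5 - 4*r^4 - 19*r^3 + 22*r^2 - 24*r + 5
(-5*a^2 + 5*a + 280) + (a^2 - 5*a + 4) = 284 - 4*a^2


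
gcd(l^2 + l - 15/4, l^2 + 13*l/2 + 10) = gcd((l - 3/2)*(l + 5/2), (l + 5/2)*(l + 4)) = l + 5/2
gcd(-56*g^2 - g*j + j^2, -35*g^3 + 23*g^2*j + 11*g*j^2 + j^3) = 7*g + j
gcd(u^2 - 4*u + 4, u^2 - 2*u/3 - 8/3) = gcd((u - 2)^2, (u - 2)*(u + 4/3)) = u - 2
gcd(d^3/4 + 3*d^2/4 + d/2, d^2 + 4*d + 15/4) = 1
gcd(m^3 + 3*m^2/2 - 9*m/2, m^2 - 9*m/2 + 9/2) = m - 3/2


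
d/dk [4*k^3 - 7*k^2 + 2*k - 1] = 12*k^2 - 14*k + 2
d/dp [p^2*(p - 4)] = p*(3*p - 8)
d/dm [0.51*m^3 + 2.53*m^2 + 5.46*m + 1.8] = 1.53*m^2 + 5.06*m + 5.46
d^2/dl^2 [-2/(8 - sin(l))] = 2*(-8*sin(l) + cos(l)^2 + 1)/(sin(l) - 8)^3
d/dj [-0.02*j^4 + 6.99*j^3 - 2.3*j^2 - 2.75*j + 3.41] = -0.08*j^3 + 20.97*j^2 - 4.6*j - 2.75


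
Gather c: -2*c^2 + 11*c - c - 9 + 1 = -2*c^2 + 10*c - 8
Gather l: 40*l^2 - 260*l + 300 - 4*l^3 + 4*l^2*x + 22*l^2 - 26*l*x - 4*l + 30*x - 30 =-4*l^3 + l^2*(4*x + 62) + l*(-26*x - 264) + 30*x + 270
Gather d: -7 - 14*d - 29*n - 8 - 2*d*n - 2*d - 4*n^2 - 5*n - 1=d*(-2*n - 16) - 4*n^2 - 34*n - 16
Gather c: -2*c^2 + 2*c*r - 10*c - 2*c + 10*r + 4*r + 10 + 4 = -2*c^2 + c*(2*r - 12) + 14*r + 14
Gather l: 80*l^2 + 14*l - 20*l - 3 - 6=80*l^2 - 6*l - 9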